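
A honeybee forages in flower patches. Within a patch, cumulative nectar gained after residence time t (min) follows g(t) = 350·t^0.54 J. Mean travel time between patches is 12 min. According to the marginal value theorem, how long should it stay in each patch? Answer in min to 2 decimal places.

14.09 min

By the marginal value theorem, leave when the instantaneous gain rate g'(t) equals the habitat-wide average g(t)/(T + t).
g'(t) = 0.54·350·t^-0.46. Setting 0.54·350·t^-0.46 = 350·t^0.54/(12+t) gives 0.54(12+t) = t, so 0.46·t = 0.54×12.
t* = 0.54×12/0.46 = 14.09 min.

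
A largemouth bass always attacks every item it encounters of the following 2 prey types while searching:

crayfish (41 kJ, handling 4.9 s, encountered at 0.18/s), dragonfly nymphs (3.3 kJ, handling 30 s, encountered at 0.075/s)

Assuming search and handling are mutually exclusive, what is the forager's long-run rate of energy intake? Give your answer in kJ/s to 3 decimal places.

Energy encountered per unit search time: 0.18×41 + 0.075×3.3 = 7.627 kJ/s.
Handling time per unit search time: 0.18×4.9 + 0.075×30 = 3.132.
Rate = 7.627/(1 + 3.132) = 1.846 kJ/s.

1.846 kJ/s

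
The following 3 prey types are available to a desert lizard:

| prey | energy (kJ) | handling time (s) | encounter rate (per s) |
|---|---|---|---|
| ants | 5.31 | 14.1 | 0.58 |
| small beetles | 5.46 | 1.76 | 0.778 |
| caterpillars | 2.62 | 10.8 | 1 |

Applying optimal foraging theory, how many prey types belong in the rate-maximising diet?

1

Rank by E/h (kJ/s): small beetles 3.1, ants 0.377, caterpillars 0.243. Include each in turn until the next type's E/h falls below the running intake rate.
Rate on top 1: 1.793. ants: 0.377 < 1.793 → exclude; stop.
Optimal diet: small beetles — 1 of 3 types.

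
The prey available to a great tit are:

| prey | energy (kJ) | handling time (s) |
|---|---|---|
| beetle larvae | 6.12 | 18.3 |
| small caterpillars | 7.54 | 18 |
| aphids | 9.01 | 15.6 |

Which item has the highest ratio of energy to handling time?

Profitability E/h (kJ/s): beetle larvae = 6.12/18.3 = 0.334, small caterpillars = 7.54/18 = 0.419, aphids = 9.01/15.6 = 0.578.
Ranked: aphids > small caterpillars > beetle larvae.

aphids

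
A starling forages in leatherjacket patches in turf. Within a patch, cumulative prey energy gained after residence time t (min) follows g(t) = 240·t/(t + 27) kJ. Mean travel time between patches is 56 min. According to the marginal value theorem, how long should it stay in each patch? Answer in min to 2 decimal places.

Maximise g(t)/(T+t): set derivative to zero → g'(t)(T+t) = g(t).
g'(t) = 240·27/(t + 27)². Setting 240·27/(t+27)² = 240t/[(t+27)(56+t)] gives 27(56+t) = t(t+27), so t² = 27×56 = 1512.
t* = √1512 = 38.88 min.

38.88 min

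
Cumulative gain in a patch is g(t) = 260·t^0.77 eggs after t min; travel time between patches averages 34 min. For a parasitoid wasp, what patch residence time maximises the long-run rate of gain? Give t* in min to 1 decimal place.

By the marginal value theorem, leave when the instantaneous gain rate g'(t) equals the habitat-wide average g(t)/(T + t).
g'(t) = 0.77·260·t^-0.23. Setting 0.77·260·t^-0.23 = 260·t^0.77/(34+t) gives 0.77(34+t) = t, so 0.23·t = 0.77×34.
t* = 0.77×34/0.23 = 113.8 min.

113.8 min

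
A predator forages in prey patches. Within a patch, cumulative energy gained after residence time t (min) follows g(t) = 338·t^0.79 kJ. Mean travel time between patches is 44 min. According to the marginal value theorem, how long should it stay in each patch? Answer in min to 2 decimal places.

Maximise g(t)/(T+t): set derivative to zero → g'(t)(T+t) = g(t).
g'(t) = 0.79·338·t^-0.21. Setting 0.79·338·t^-0.21 = 338·t^0.79/(44+t) gives 0.79(44+t) = t, so 0.21·t = 0.79×44.
t* = 0.79×44/0.21 = 165.5 min.

165.52 min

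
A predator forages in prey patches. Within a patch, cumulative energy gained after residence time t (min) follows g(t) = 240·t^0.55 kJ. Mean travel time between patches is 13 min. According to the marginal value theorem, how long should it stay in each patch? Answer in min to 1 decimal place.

15.9 min

By the marginal value theorem, leave when the instantaneous gain rate g'(t) equals the habitat-wide average g(t)/(T + t).
g'(t) = 0.55·240·t^-0.45. Setting 0.55·240·t^-0.45 = 240·t^0.55/(13+t) gives 0.55(13+t) = t, so 0.45·t = 0.55×13.
t* = 0.55×13/0.45 = 15.89 min.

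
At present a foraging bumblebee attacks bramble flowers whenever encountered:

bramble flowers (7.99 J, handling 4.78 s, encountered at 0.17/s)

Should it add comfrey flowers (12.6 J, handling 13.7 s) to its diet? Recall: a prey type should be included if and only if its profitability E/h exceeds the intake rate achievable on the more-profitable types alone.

Yes

On bramble flowers alone, R = ΣλE/(1+Σλh) = 1.358/1.813 = 0.7494 J/s.
Profitability of comfrey flowers: 12.6/13.7 = 0.9197 J/s.
0.9197 > 0.7494, so adding comfrey flowers raises the average — include it.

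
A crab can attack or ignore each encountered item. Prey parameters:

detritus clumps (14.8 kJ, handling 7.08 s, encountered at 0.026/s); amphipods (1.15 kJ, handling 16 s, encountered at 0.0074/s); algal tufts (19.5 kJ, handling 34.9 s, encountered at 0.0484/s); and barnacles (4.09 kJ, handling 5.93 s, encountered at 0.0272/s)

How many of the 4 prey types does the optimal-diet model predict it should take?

Profitabilities (E/h, kJ/s): detritus clumps 2.09, barnacles 0.69, algal tufts 0.559, amphipods 0.0719. Add prey in this order while the next type's profitability exceeds the intake rate on those already taken.
Rate on top 1: 0.325. barnacles: 0.69 > 0.325 → include.
Rate on top 2: 0.3687. algal tufts: 0.559 > 0.3687 → include.
Rate on top 3: 0.4745. amphipods: 0.0719 < 0.4745 → exclude; stop.
Optimal diet: detritus clumps, barnacles, algal tufts — 3 of 4 types.

3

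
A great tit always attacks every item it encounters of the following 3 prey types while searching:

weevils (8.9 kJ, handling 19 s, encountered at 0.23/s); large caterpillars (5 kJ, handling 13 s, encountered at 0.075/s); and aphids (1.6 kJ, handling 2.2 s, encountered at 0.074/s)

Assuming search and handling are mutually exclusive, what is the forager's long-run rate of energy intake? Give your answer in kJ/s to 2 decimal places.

0.39 kJ/s

R = (0.23×8.9 + 0.075×5 + 0.074×1.6) / (1 + 0.23×19 + 0.075×13 + 0.074×2.2) = 2.54/6.508 = 0.3904 kJ/s.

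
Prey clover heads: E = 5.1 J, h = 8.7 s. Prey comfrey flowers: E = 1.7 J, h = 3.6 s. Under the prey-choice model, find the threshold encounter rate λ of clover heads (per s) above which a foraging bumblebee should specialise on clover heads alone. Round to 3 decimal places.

Drop comfrey flowers once their profitability E₂/h₂ falls below the rate achievable on clover heads alone: E₂/h₂ = λE₁/(1 + λh₁).
Solve for λ: λE₁h₂ = E₂(1 + λh₁) → λ(E₁h₂ − E₂h₁) = E₂ → λ = E₂/(E₁h₂ − E₂h₁).
λ = 1.7/(5.1×3.6 − 1.7×8.7) = 1.7/3.57 = 0.4762 per s.

0.476 per s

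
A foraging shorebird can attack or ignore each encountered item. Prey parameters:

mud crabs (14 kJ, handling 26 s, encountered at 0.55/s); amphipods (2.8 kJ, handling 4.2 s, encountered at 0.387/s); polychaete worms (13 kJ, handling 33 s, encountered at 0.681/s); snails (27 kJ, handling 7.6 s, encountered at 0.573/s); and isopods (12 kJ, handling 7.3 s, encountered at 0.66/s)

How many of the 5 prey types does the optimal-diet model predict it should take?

E/h in descending order: snails 3.55, isopods 1.64, amphipods 0.667, mud crabs 0.538, polychaete worms 0.394 kJ/s. The optimal diet is the largest prefix of this list for which every included type satisfies E_i/h_i > R on the types above it.
Rate on top 1: 2.889. isopods: 1.64 < 2.889 → exclude; stop.
Optimal diet: snails — 1 of 5 types.

1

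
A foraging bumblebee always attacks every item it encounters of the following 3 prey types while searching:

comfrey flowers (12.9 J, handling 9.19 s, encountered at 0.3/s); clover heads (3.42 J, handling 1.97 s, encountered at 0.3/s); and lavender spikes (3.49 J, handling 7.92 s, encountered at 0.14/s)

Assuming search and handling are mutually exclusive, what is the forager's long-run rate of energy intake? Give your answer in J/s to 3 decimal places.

0.987 J/s

Energy encountered per unit search time: 0.3×12.9 + 0.3×3.42 + 0.14×3.49 = 5.385 J/s.
Handling time per unit search time: 0.3×9.19 + 0.3×1.97 + 0.14×7.92 = 4.457.
Rate = 5.385/(1 + 4.457) = 0.9868 J/s.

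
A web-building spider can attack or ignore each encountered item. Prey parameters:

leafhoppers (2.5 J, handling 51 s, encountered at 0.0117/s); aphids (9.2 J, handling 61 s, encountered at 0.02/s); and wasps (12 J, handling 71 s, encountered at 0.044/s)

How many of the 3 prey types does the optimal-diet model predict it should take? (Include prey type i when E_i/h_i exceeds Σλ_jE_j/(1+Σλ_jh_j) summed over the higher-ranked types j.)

2

Profitabilities (E/h, J/s): wasps 0.169, aphids 0.151, leafhoppers 0.049. Add prey in this order while the next type's profitability exceeds the intake rate on those already taken.
Rate on top 1: 0.128. aphids: 0.151 > 0.128 → include.
Rate on top 2: 0.1332. leafhoppers: 0.049 < 0.1332 → exclude; stop.
Optimal diet: wasps, aphids — 2 of 3 types.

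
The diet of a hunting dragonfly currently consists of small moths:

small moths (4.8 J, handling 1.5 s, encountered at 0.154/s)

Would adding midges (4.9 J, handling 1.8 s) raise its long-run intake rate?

Intake rate on the current diet: R = (0.154×4.8) / (1 + 0.154×1.5) = 0.7392/1.231 = 0.6005 J/s.
Profitability of midges: 4.9/1.8 = 2.722 J/s.
Since 2.722 > R, including midges increases the long-run rate.

Yes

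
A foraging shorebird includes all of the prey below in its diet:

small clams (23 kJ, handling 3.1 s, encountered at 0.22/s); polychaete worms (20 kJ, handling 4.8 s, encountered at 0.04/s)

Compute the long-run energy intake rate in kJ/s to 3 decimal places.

Energy encountered per unit search time: 0.22×23 + 0.04×20 = 5.86 kJ/s.
Handling time per unit search time: 0.22×3.1 + 0.04×4.8 = 0.874.
Rate = 5.86/(1 + 0.874) = 3.127 kJ/s.

3.127 kJ/s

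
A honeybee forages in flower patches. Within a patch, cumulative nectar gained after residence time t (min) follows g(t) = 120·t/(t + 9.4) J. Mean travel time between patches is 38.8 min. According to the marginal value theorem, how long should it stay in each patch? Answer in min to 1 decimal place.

Maximise g(t)/(T+t): set derivative to zero → g'(t)(T+t) = g(t).
g'(t) = 120·9.4/(t + 9.4)². Setting 120·9.4/(t+9.4)² = 120t/[(t+9.4)(38.8+t)] gives 9.4(38.8+t) = t(t+9.4), so t² = 9.4×38.8 = 364.7.
t* = √364.7 = 19.1 min.

19.1 min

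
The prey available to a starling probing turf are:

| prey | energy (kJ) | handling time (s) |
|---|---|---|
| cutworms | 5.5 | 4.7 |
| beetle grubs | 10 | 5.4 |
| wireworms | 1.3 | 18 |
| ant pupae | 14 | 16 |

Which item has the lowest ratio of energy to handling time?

In descending order of E/h:
beetle grubs: 10/5.4 = 1.85 kJ/s
cutworms: 5.5/4.7 = 1.17 kJ/s
ant pupae: 14/16 = 0.875 kJ/s
wireworms: 1.3/18 = 0.0722 kJ/s

wireworms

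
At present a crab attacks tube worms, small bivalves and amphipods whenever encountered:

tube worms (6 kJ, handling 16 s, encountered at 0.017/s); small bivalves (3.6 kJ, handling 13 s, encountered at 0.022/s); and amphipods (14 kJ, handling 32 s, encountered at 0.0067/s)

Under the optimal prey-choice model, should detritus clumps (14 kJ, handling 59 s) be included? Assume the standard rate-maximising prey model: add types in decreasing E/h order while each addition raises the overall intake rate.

Intake rate on the current diet: R = (0.017×6 + 0.022×3.6 + 0.0067×14) / (1 + 0.017×16 + 0.022×13 + 0.0067×32) = 0.275/1.772 = 0.1552 kJ/s.
Profitability of detritus clumps: 14/59 = 0.2373 kJ/s.
0.2373 > 0.1552, so adding detritus clumps raises the average — include it.

Yes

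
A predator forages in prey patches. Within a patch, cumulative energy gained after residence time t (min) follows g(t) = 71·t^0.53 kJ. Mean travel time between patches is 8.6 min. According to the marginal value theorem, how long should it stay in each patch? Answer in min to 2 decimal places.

9.70 min

Optimal t* satisfies g'(t*) = g(t*)/(T + t*).
g'(t) = 0.53·71·t^-0.47. Setting 0.53·71·t^-0.47 = 71·t^0.53/(8.6+t) gives 0.53(8.6+t) = t, so 0.47·t = 0.53×8.6.
t* = 0.53×8.6/0.47 = 9.698 min.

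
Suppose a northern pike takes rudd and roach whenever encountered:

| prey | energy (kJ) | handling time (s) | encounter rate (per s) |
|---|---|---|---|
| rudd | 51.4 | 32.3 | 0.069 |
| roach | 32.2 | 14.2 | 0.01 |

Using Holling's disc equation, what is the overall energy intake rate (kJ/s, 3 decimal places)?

R = (0.069×51.4 + 0.01×32.2) / (1 + 0.069×32.3 + 0.01×14.2) = 3.869/3.371 = 1.148 kJ/s.

1.148 kJ/s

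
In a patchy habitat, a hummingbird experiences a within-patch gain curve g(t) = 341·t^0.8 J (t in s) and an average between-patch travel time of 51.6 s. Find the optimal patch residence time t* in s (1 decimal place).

206.4 s

Optimal t* satisfies g'(t*) = g(t*)/(T + t*).
g'(t) = 0.8·341·t^-0.2. Setting 0.8·341·t^-0.2 = 341·t^0.8/(51.6+t) gives 0.8(51.6+t) = t, so 0.20·t = 0.8×51.6.
t* = 0.8×51.6/0.20 = 206.4 s.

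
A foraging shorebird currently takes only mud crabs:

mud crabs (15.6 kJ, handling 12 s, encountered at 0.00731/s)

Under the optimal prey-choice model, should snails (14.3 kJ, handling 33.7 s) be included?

Yes

Intake rate on the current diet: R = (0.00731×15.6) / (1 + 0.00731×12) = 0.114/1.088 = 0.1048 kJ/s.
Profitability of snails: 14.3/33.7 = 0.4243 kJ/s.
0.4243 > 0.1048, so adding snails raises the average — include it.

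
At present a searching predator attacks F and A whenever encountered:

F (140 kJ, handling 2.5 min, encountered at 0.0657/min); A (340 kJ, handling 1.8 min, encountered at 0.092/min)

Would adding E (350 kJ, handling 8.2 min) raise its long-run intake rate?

Current rate: (0.0657×140 + 0.092×340)/(1 + 0.0657×2.5 + 0.092×1.8) = 30.44 kJ/min.
Profitability of E: 350/8.2 = 42.68 kJ/min.
Since 42.68 > R, including E increases the long-run rate.

Yes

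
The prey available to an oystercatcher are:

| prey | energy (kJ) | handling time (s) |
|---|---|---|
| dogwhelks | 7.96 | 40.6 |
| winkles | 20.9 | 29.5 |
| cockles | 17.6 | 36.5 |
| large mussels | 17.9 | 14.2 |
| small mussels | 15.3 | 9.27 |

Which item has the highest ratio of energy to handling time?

In descending order of E/h:
small mussels: 15.3/9.27 = 1.65 kJ/s
large mussels: 17.9/14.2 = 1.26 kJ/s
winkles: 20.9/29.5 = 0.708 kJ/s
cockles: 17.6/36.5 = 0.482 kJ/s
dogwhelks: 7.96/40.6 = 0.196 kJ/s

small mussels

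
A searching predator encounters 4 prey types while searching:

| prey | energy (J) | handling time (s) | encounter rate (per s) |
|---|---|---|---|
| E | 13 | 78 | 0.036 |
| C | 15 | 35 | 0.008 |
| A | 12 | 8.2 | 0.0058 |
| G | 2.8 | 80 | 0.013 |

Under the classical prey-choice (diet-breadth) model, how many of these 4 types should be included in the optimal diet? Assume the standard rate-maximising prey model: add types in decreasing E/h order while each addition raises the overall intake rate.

E/h in descending order: A 1.46, C 0.429, E 0.167, G 0.035 J/s. The optimal diet is the largest prefix of this list for which every included type satisfies E_i/h_i > R on the types above it.
Rate on top 1: 0.06644. C: 0.429 > 0.06644 → include.
Rate on top 2: 0.1428. E: 0.167 > 0.1428 → include.
Rate on top 3: 0.159. G: 0.035 < 0.159 → exclude; stop.
Optimal diet: A, C, E — 3 of 4 types.

3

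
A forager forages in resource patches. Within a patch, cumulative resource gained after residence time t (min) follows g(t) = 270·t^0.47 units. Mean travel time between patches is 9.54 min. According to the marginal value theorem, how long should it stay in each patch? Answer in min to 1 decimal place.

Maximise g(t)/(T+t): set derivative to zero → g'(t)(T+t) = g(t).
g'(t) = 0.47·270·t^-0.53. Setting 0.47·270·t^-0.53 = 270·t^0.47/(9.54+t) gives 0.47(9.54+t) = t, so 0.53·t = 0.47×9.54.
t* = 0.47×9.54/0.53 = 8.46 min.

8.5 min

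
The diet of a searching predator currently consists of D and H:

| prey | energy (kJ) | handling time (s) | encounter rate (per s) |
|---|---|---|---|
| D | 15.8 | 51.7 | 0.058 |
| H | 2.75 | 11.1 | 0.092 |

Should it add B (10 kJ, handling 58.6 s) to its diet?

No

Current rate: (0.058×15.8 + 0.092×2.75)/(1 + 0.058×51.7 + 0.092×11.1) = 0.233 kJ/s.
B: E/h = 10/58.6 = 0.1706 kJ/s.
0.1706 < 0.233, so adding B would lower the average — exclude it.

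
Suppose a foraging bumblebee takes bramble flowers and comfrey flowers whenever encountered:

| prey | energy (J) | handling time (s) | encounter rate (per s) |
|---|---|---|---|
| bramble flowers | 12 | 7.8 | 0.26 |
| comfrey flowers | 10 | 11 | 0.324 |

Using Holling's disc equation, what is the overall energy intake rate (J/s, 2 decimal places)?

R = (0.26×12 + 0.324×10) / (1 + 0.26×7.8 + 0.324×11) = 6.36/6.592 = 0.9648 J/s.

0.96 J/s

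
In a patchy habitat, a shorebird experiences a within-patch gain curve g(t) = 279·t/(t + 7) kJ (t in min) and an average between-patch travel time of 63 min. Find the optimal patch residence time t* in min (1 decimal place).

Maximise g(t)/(T+t): set derivative to zero → g'(t)(T+t) = g(t).
g'(t) = 279·7/(t + 7)². Setting 279·7/(t+7)² = 279t/[(t+7)(63+t)] gives 7(63+t) = t(t+7), so t² = 7×63 = 441.
t* = √441 = 21 min.

21.0 min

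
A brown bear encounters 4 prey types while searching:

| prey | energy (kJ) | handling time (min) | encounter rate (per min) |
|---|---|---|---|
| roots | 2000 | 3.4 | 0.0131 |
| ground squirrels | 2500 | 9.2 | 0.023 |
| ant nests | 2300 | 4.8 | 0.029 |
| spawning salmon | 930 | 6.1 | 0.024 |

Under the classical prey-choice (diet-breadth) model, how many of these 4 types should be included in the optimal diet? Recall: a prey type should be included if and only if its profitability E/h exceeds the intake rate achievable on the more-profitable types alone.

4

E/h in descending order: roots 588, ant nests 479, ground squirrels 272, spawning salmon 152 kJ/min. The optimal diet is the largest prefix of this list for which every included type satisfies E_i/h_i > R on the types above it.
Rate on top 1: 25.08. ant nests: 479 > 25.08 → include.
Rate on top 2: 78.48. ground squirrels: 272 > 78.48 → include.
Rate on top 3: 107.8. spawning salmon: 152 > 107.8 → include.
Optimal diet: roots, ant nests, ground squirrels, spawning salmon — 4 of 4 types.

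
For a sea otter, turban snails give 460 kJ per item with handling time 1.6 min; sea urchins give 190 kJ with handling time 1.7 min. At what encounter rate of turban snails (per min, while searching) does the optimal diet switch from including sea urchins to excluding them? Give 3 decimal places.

0.397 per min

Drop sea urchins once their profitability E₂/h₂ falls below the rate achievable on turban snails alone: E₂/h₂ = λE₁/(1 + λh₁).
Solve for λ: λE₁h₂ = E₂(1 + λh₁) → λ(E₁h₂ − E₂h₁) = E₂ → λ = E₂/(E₁h₂ − E₂h₁).
λ = 190/(460×1.7 − 190×1.6) = 190/478 = 0.3975 per min.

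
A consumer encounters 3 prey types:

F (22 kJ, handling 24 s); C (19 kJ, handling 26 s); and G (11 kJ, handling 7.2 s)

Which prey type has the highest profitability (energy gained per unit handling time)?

Profitability E/h (kJ/s): F = 22/24 = 0.917, C = 19/26 = 0.731, G = 11/7.2 = 1.53.
Ranked: G > F > C.

G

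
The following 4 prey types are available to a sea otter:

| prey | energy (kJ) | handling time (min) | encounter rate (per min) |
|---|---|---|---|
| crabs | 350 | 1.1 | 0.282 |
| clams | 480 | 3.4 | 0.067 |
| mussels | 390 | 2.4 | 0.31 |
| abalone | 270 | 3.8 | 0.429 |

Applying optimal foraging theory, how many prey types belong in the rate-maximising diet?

Profitabilities (E/h, kJ/min): crabs 318, mussels 162, clams 141, abalone 71.1. Add prey in this order while the next type's profitability exceeds the intake rate on those already taken.
Rate on top 1: 75.33. mussels: 162 > 75.33 → include.
Rate on top 2: 106.9. clams: 141 > 106.9 → include.
Rate on top 3: 110.3. abalone: 71.1 < 110.3 → exclude; stop.
Optimal diet: crabs, mussels, clams — 3 of 4 types.

3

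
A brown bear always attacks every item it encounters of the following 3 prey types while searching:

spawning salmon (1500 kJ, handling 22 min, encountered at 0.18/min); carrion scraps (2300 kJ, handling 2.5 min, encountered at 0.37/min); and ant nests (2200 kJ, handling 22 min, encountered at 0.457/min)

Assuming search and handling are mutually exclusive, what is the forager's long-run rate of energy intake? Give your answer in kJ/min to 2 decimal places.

133.41 kJ/min

R = Σλ_iE_i / (1 + Σλ_ih_i)
Numerator: 0.18×1500 + 0.37×2300 + 0.457×2200 = 2126
Denominator: 1 + 0.18×22 + 0.37×2.5 + 0.457×22 = 15.94
R = 2126/15.94 = 133.4 kJ/min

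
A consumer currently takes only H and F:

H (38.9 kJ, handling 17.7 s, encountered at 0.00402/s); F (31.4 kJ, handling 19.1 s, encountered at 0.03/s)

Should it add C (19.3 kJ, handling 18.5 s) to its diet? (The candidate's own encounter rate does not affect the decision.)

Yes

Intake rate on the current diet: R = (0.00402×38.9 + 0.03×31.4) / (1 + 0.00402×17.7 + 0.03×19.1) = 1.098/1.644 = 0.6681 kJ/s.
C: E/h = 19.3/18.5 = 1.043 kJ/s.
Since 1.043 > R, including C increases the long-run rate.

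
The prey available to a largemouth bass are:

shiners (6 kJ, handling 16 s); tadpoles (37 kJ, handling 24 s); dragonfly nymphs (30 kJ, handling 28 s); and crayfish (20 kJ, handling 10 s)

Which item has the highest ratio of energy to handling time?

Profitability E/h (kJ/s): shiners = 6/16 = 0.375, tadpoles = 37/24 = 1.54, dragonfly nymphs = 30/28 = 1.07, crayfish = 20/10 = 2.
Ranked: crayfish > tadpoles > dragonfly nymphs > shiners.

crayfish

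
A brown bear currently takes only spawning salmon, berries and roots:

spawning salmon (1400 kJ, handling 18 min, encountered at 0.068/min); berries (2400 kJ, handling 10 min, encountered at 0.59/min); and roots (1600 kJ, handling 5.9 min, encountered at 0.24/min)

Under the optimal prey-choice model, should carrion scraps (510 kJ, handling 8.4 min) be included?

No

On spawning salmon, berries and roots alone, R = ΣλE/(1+Σλh) = 1895/9.54 = 198.7 kJ/min.
carrion scraps: E/h = 510/8.4 = 60.71 kJ/min.
60.71 < 198.7, so adding carrion scraps would lower the average — exclude it.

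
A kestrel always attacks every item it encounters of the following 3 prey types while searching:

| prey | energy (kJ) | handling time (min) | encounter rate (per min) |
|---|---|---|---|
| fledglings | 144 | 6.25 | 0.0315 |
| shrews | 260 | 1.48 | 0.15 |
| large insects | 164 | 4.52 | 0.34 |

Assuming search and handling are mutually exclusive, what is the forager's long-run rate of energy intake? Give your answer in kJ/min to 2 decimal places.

Energy encountered per unit search time: 0.0315×144 + 0.15×260 + 0.34×164 = 99.3 kJ/min.
Handling time per unit search time: 0.0315×6.25 + 0.15×1.48 + 0.34×4.52 = 1.956.
Rate = 99.3/(1 + 1.956) = 33.6 kJ/min.

33.60 kJ/min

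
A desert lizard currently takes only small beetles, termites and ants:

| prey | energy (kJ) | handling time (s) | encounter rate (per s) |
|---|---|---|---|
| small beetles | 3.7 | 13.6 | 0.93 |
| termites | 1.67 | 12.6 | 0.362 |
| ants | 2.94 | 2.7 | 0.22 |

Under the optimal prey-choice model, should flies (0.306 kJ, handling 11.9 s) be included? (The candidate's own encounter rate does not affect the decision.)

Current rate: (0.93×3.7 + 0.362×1.67 + 0.22×2.94)/(1 + 0.93×13.6 + 0.362×12.6 + 0.22×2.7) = 0.2496 kJ/s.
Profitability of flies: 0.306/11.9 = 0.02571 kJ/s.
Since 0.02571 < R, time spent handling flies is better spent searching.

No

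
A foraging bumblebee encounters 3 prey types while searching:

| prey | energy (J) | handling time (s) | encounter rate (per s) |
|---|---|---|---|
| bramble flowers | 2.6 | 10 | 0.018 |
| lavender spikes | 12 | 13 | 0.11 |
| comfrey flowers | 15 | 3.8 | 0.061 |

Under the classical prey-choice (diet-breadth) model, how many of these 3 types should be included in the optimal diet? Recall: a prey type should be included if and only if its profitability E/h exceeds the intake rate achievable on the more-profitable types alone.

E/h in descending order: comfrey flowers 3.95, lavender spikes 0.923, bramble flowers 0.26 J/s. The optimal diet is the largest prefix of this list for which every included type satisfies E_i/h_i > R on the types above it.
Rate on top 1: 0.7428. lavender spikes: 0.923 > 0.7428 → include.
Rate on top 2: 0.8397. bramble flowers: 0.26 < 0.8397 → exclude; stop.
Optimal diet: comfrey flowers, lavender spikes — 2 of 3 types.

2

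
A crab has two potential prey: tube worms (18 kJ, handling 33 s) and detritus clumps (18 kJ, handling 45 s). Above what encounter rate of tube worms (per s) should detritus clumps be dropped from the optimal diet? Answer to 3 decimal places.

The zero-one rule: include detritus clumps iff E₂/h₂ > λE₁/(1+λh₁). Equality gives the switch point.
λE₁h₂ = E₂ + λE₂h₁ ⇒ λ = E₂/(E₁h₂ − E₂h₁) = 18/(810 − 594) = 0.08333 per s.

0.083 per s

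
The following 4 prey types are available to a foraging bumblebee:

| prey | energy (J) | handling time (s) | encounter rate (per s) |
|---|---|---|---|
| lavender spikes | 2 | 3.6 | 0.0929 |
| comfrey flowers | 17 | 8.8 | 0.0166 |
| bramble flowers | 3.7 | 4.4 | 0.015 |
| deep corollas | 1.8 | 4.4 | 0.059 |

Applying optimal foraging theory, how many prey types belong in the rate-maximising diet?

E/h in descending order: comfrey flowers 1.93, bramble flowers 0.841, lavender spikes 0.556, deep corollas 0.409 J/s. The optimal diet is the largest prefix of this list for which every included type satisfies E_i/h_i > R on the types above it.
Rate on top 1: 0.2462. bramble flowers: 0.841 > 0.2462 → include.
Rate on top 2: 0.2786. lavender spikes: 0.556 > 0.2786 → include.
Rate on top 3: 0.3385. deep corollas: 0.409 > 0.3385 → include.
Optimal diet: comfrey flowers, bramble flowers, lavender spikes, deep corollas — 4 of 4 types.

4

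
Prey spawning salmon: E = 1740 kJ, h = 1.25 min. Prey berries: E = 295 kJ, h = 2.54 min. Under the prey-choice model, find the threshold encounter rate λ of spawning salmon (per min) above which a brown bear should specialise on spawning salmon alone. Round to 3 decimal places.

0.073 per min

The zero-one rule: include berries iff E₂/h₂ > λE₁/(1+λh₁). Equality gives the switch point.
λE₁h₂ = E₂ + λE₂h₁ ⇒ λ = E₂/(E₁h₂ − E₂h₁) = 295/(4420 − 368.8) = 0.07282 per min.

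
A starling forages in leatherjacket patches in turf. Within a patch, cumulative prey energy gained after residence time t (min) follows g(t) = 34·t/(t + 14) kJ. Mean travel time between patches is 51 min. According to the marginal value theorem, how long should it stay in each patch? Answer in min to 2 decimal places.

Maximise g(t)/(T+t): set derivative to zero → g'(t)(T+t) = g(t).
g'(t) = 34·14/(t + 14)². Setting 34·14/(t+14)² = 34t/[(t+14)(51+t)] gives 14(51+t) = t(t+14), so t² = 14×51 = 714.
t* = √714 = 26.72 min.

26.72 min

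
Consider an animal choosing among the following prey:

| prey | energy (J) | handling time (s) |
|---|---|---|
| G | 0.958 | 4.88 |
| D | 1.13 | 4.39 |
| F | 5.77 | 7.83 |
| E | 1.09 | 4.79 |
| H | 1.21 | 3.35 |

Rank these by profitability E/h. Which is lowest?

Profitability E/h (J/s): G = 0.958/4.88 = 0.196, D = 1.13/4.39 = 0.257, F = 5.77/7.83 = 0.737, E = 1.09/4.79 = 0.228, H = 1.21/3.35 = 0.361.
Ranked: F > H > D > E > G.

G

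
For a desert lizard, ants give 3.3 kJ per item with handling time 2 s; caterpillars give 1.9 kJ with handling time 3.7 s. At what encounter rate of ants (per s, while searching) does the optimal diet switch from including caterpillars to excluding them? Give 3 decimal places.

0.226 per s

At the threshold, the rate on ants alone equals the profitability of caterpillars: λ·3.3/(1 + λ·2) = 1.9/3.7 = 0.5135.
Rearranging, λ(3.3 − 0.5135×2) = 0.5135, so λ = 0.5135/2.273 = 0.2259 per s.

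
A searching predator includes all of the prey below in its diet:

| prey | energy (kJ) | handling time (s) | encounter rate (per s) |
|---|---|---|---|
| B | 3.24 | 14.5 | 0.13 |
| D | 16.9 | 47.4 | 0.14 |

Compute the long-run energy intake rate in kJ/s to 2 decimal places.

R = Σλ_iE_i / (1 + Σλ_ih_i)
Numerator: 0.13×3.24 + 0.14×16.9 = 2.787
Denominator: 1 + 0.13×14.5 + 0.14×47.4 = 9.521
R = 2.787/9.521 = 0.2927 kJ/s

0.29 kJ/s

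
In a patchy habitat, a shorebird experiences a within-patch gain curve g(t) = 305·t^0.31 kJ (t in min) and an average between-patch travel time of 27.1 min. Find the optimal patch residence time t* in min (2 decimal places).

By the marginal value theorem, leave when the instantaneous gain rate g'(t) equals the habitat-wide average g(t)/(T + t).
g'(t) = 0.31·305·t^-0.69. Setting 0.31·305·t^-0.69 = 305·t^0.31/(27.1+t) gives 0.31(27.1+t) = t, so 0.69·t = 0.31×27.1.
t* = 0.31×27.1/0.69 = 12.18 min.

12.18 min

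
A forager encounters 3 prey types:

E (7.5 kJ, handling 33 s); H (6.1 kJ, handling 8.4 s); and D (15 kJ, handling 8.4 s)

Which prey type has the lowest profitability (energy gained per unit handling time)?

Profitability E/h (kJ/s): E = 7.5/33 = 0.227, H = 6.1/8.4 = 0.726, D = 15/8.4 = 1.79.
Ranked: D > H > E.

E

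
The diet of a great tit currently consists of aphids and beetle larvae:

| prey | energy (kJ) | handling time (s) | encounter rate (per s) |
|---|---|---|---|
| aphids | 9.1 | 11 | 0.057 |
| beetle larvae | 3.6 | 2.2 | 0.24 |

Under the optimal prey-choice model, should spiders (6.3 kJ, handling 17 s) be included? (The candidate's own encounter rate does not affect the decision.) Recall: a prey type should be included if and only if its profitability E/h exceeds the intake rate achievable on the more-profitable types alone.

No

Intake rate on the current diet: R = (0.057×9.1 + 0.24×3.6) / (1 + 0.057×11 + 0.24×2.2) = 1.383/2.155 = 0.6416 kJ/s.
spiders: E/h = 6.3/17 = 0.3706 kJ/s.
Since 0.3706 < R, time spent handling spiders is better spent searching.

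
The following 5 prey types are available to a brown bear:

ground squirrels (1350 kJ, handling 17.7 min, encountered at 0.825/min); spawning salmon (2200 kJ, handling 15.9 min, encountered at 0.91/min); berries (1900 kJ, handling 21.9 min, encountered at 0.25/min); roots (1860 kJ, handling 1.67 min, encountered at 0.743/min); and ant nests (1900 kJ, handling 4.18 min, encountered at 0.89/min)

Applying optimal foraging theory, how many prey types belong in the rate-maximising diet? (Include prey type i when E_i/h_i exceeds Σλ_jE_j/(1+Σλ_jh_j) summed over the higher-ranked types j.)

E/h in descending order: roots 1.11e+03, ant nests 455, spawning salmon 138, berries 86.8, ground squirrels 76.3 kJ/min. The optimal diet is the largest prefix of this list for which every included type satisfies E_i/h_i > R on the types above it.
Rate on top 1: 616.7. ant nests: 455 < 616.7 → exclude; stop.
Optimal diet: roots — 1 of 5 types.

1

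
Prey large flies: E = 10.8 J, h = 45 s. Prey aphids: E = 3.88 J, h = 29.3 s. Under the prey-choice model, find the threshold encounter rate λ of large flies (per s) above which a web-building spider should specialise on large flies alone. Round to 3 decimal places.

At the threshold, the rate on large flies alone equals the profitability of aphids: λ·10.8/(1 + λ·45) = 3.88/29.3 = 0.1324.
Rearranging, λ(10.8 − 0.1324×45) = 0.1324, so λ = 0.1324/4.841 = 0.02735 per s.

0.027 per s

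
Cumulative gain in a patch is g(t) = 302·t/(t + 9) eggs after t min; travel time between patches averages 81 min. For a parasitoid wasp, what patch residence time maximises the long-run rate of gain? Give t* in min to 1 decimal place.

27.0 min

By the marginal value theorem, leave when the instantaneous gain rate g'(t) equals the habitat-wide average g(t)/(T + t).
g'(t) = 302·9/(t + 9)². Setting 302·9/(t+9)² = 302t/[(t+9)(81+t)] gives 9(81+t) = t(t+9), so t² = 9×81 = 729.
t* = √729 = 27 min.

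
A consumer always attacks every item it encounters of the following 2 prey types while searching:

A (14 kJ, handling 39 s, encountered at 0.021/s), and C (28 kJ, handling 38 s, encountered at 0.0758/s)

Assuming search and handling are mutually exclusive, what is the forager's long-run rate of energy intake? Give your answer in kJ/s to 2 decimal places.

0.51 kJ/s

R = Σλ_iE_i / (1 + Σλ_ih_i)
Numerator: 0.021×14 + 0.0758×28 = 2.416
Denominator: 1 + 0.021×39 + 0.0758×38 = 4.699
R = 2.416/4.699 = 0.5142 kJ/s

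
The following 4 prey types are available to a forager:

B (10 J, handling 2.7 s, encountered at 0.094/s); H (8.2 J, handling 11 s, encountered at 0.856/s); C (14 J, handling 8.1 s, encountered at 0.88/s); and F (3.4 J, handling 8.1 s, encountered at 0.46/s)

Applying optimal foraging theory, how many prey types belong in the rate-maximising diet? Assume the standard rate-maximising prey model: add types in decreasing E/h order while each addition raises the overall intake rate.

2

Rank by E/h (J/s): B 3.7, C 1.73, H 0.745, F 0.42. Include each in turn until the next type's E/h falls below the running intake rate.
Rate on top 1: 0.7497. C: 1.73 > 0.7497 → include.
Rate on top 2: 1.582. H: 0.745 < 1.582 → exclude; stop.
Optimal diet: B, C — 2 of 4 types.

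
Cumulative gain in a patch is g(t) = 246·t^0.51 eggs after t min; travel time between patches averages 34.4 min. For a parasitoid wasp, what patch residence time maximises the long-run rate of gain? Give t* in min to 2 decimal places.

35.80 min

Maximise g(t)/(T+t): set derivative to zero → g'(t)(T+t) = g(t).
g'(t) = 0.51·246·t^-0.49. Setting 0.51·246·t^-0.49 = 246·t^0.51/(34.4+t) gives 0.51(34.4+t) = t, so 0.49·t = 0.51×34.4.
t* = 0.51×34.4/0.49 = 35.8 min.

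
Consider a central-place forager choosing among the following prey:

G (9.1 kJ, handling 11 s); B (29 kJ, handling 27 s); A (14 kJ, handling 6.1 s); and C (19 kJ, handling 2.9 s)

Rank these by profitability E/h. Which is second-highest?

Profitability E/h (kJ/s): G = 9.1/11 = 0.827, B = 29/27 = 1.07, A = 14/6.1 = 2.3, C = 19/2.9 = 6.55.
Ranked: C > A > B > G.

A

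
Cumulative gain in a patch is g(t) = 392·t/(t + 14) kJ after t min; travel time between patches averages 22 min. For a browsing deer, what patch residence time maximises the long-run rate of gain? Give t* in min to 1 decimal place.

17.5 min

By the marginal value theorem, leave when the instantaneous gain rate g'(t) equals the habitat-wide average g(t)/(T + t).
g'(t) = 392·14/(t + 14)². Setting 392·14/(t+14)² = 392t/[(t+14)(22+t)] gives 14(22+t) = t(t+14), so t² = 14×22 = 308.
t* = √308 = 17.55 min.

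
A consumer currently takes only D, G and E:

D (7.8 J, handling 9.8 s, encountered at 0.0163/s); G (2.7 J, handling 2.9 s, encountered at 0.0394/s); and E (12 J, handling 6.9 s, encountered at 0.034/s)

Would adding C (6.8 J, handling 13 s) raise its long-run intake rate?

Yes

On D, G and E alone, R = ΣλE/(1+Σλh) = 0.6415/1.509 = 0.4252 J/s.
C: E/h = 6.8/13 = 0.5231 J/s.
Since 0.5231 > R, including C increases the long-run rate.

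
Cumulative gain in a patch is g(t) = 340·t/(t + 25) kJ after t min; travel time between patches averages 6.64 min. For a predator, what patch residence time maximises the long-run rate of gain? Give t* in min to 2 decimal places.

12.88 min

Optimal t* satisfies g'(t*) = g(t*)/(T + t*).
g'(t) = 340·25/(t + 25)². Setting 340·25/(t+25)² = 340t/[(t+25)(6.64+t)] gives 25(6.64+t) = t(t+25), so t² = 25×6.64 = 166.
t* = √166 = 12.88 min.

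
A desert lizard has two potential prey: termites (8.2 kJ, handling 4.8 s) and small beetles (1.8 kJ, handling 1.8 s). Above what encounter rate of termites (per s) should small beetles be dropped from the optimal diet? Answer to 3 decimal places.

Drop small beetles once their profitability E₂/h₂ falls below the rate achievable on termites alone: E₂/h₂ = λE₁/(1 + λh₁).
Solve for λ: λE₁h₂ = E₂(1 + λh₁) → λ(E₁h₂ − E₂h₁) = E₂ → λ = E₂/(E₁h₂ − E₂h₁).
λ = 1.8/(8.2×1.8 − 1.8×4.8) = 1.8/6.12 = 0.2941 per s.

0.294 per s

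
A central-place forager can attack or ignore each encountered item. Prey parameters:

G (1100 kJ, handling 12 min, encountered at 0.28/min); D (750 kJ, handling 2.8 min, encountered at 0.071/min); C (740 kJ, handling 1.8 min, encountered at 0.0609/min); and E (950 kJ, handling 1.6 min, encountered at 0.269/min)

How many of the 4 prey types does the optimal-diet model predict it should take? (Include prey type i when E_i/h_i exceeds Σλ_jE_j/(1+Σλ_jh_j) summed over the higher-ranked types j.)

3

E/h in descending order: E 594, C 411, D 268, G 91.7 kJ/min. The optimal diet is the largest prefix of this list for which every included type satisfies E_i/h_i > R on the types above it.
Rate on top 1: 178.7. C: 411 > 178.7 → include.
Rate on top 2: 195.2. D: 268 > 195.2 → include.
Rate on top 3: 203.5. G: 91.7 < 203.5 → exclude; stop.
Optimal diet: E, C, D — 3 of 4 types.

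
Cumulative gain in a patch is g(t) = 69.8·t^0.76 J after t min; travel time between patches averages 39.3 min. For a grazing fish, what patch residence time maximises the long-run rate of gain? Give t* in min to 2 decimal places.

Optimal t* satisfies g'(t*) = g(t*)/(T + t*).
g'(t) = 0.76·69.8·t^-0.24. Setting 0.76·69.8·t^-0.24 = 69.8·t^0.76/(39.3+t) gives 0.76(39.3+t) = t, so 0.24·t = 0.76×39.3.
t* = 0.76×39.3/0.24 = 124.5 min.

124.45 min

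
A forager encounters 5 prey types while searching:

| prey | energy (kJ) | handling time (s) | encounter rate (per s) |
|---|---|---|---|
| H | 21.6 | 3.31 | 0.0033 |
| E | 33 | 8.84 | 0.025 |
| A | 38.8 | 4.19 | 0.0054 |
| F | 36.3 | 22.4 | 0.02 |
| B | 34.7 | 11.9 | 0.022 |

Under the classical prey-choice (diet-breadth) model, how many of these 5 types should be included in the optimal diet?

Profitabilities (E/h, kJ/s): A 9.26, H 6.53, E 3.73, B 2.92, F 1.62. Add prey in this order while the next type's profitability exceeds the intake rate on those already taken.
Rate on top 1: 0.2049. H: 6.53 > 0.2049 → include.
Rate on top 2: 0.2717. E: 3.73 > 0.2717 → include.
Rate on top 3: 0.8814. B: 2.92 > 0.8814 → include.
Rate on top 4: 1.233. F: 1.62 > 1.233 → include.
Optimal diet: A, H, E, B, F — 5 of 5 types.

5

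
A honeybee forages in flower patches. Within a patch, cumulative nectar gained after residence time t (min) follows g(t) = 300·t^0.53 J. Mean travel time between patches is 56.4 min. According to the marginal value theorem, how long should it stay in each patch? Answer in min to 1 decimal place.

Maximise g(t)/(T+t): set derivative to zero → g'(t)(T+t) = g(t).
g'(t) = 0.53·300·t^-0.47. Setting 0.53·300·t^-0.47 = 300·t^0.53/(56.4+t) gives 0.53(56.4+t) = t, so 0.47·t = 0.53×56.4.
t* = 0.53×56.4/0.47 = 63.6 min.

63.6 min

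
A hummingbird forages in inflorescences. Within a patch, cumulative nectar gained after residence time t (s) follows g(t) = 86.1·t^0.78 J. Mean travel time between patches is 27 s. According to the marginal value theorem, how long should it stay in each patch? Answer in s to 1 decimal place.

By the marginal value theorem, leave when the instantaneous gain rate g'(t) equals the habitat-wide average g(t)/(T + t).
g'(t) = 0.78·86.1·t^-0.22. Setting 0.78·86.1·t^-0.22 = 86.1·t^0.78/(27+t) gives 0.78(27+t) = t, so 0.22·t = 0.78×27.
t* = 0.78×27/0.22 = 95.73 s.

95.7 s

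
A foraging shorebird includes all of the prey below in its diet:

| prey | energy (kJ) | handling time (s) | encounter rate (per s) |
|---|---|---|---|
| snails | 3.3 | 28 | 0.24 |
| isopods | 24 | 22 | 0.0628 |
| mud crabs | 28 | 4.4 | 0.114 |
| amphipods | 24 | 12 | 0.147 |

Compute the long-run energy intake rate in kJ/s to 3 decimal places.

0.793 kJ/s

Energy encountered per unit search time: 0.24×3.3 + 0.0628×24 + 0.114×28 + 0.147×24 = 9.019 kJ/s.
Handling time per unit search time: 0.24×28 + 0.0628×22 + 0.114×4.4 + 0.147×12 = 10.37.
Rate = 9.019/(1 + 10.37) = 0.7934 kJ/s.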